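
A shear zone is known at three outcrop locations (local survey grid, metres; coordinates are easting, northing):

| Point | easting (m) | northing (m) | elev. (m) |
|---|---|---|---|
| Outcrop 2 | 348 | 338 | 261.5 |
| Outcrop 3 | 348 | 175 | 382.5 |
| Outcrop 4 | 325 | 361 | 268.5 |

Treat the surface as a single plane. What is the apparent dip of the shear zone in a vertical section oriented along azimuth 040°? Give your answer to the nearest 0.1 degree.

Let the plane be z = a·easting + b·northing + c.
Outcrop 3−Outcrop 2: 0a − 163b = 121;  Outcrop 4−Outcrop 2: −23a + 23b = 7.
Solving gives a = −1.04668, b = −0.74233.
Unit vector along 040° is (sin 40°, cos 40°) = (0.6428, 0.7660).
Slope in that direction = a·(0.6428) + b·(0.7660) = −1.24145.
Apparent dip = arctan|1.24145| = 51.1° (true dip is 52.1°, so apparent ≤ true as expected).

51.1°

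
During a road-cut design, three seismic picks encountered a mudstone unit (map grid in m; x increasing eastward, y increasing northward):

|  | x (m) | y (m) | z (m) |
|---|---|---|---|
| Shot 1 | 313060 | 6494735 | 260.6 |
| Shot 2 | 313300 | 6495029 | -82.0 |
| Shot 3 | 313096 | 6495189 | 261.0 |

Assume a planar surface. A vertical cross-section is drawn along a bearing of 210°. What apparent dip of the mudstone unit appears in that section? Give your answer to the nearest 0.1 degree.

34.3°

Two edge vectors: Shot 1→Shot 2 = (240, 294, -342.6), Shot 1→Shot 3 = (36, 454, 0.4).
Normal n = (Shot 1→Shot 2) × (Shot 1→Shot 3) = (155658, -12429.6, 98376).
So ∂z/∂x = −n_x/n_z = −1.58228 and ∂z/∂y = −n_y/n_z = 0.12635.
Unit vector along 210° is (sin 210°, cos 210°) = (-0.5000, -0.8660).
Slope in that direction = a·(-0.5000) + b·(-0.8660) = 0.68172.
Apparent dip = arctan|0.68172| = 34.3° (true dip is 57.8°, so apparent ≤ true as expected).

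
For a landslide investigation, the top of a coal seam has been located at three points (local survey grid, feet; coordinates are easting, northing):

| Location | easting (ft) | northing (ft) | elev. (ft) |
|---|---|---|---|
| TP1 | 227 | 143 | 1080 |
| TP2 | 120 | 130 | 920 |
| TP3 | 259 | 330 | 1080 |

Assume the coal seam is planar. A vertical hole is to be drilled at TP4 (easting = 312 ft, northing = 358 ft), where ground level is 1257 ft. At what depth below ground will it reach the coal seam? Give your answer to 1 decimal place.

103.4 ft

Let the plane be z = a·easting + b·northing + c.
TP2−TP1: −107a − 13b = −160;  TP3−TP1: 32a + 187b = 0.
Solving gives a = 1.52708, b = −0.26132.
Then c = 1080 − a·227 − b·143 = 770.72.
At (312, 358): z_contact = 476.45 − 93.55 + 770.72 = 1153.62 ft.
Depth below ground = 1257 − 1153.62 = 103.4 ft.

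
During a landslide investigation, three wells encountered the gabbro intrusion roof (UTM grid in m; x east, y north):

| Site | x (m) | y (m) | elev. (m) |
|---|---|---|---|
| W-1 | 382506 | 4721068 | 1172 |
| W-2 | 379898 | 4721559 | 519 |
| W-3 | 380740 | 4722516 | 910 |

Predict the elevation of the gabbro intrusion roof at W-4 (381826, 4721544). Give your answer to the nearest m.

1058 m

Two edge vectors: W-1→W-2 = (-2608, 491, -653), W-1→W-3 = (-1766, 1448, -262).
Normal n = (W-1→W-2) × (W-1→W-3) = (816902, 469902, -2909278).
So ∂z/∂x = −n_x/n_z = 0.28079200 and ∂z/∂y = −n_y/n_z = 0.16151842.
Intercept c from W-1: 1172 − 107404.63 − 762539.47 = −868772.09.
At (381826, 4721544): z = 107213.7 + 762616.3 − 868772.09 = 1057.9 m.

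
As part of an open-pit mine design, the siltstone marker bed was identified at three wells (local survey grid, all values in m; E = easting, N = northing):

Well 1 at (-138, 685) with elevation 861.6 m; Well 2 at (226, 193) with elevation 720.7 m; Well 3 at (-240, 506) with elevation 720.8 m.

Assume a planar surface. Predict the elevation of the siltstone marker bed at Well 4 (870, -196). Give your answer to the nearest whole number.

Let the plane be z = a·E + b·N + c.
Well 2−Well 1: 364a − 492b = −140.9;  Well 3−Well 1: −102a − 179b = −140.8.
Solving gives a = 0.38194, b = 0.56895.
Then c = 861.6 − a·-138 − b·685 = 524.57.
At (870, -196): z = 332.3 − 111.5 + 524.57 = 745.3 m.

745 m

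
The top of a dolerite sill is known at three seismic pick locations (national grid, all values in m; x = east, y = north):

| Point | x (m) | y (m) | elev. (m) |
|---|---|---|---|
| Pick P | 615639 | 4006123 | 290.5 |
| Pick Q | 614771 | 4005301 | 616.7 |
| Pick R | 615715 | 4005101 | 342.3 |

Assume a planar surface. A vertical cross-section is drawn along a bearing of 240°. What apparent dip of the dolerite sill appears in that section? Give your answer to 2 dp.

Two edge vectors: Pick P→Pick Q = (-868, -822, 326.2), Pick P→Pick R = (76, -1022, 51.8).
Normal n = (Pick P→Pick Q) × (Pick P→Pick R) = (290796.8, 69753.6, 949568).
So ∂z/∂x = −n_x/n_z = −0.30624 and ∂z/∂y = −n_y/n_z = −0.07346.
Unit vector along 240° is (sin 240°, cos 240°) = (-0.8660, -0.5000).
Slope in that direction = a·(-0.8660) + b·(-0.5000) = 0.30194.
Apparent dip = arctan|0.30194| = 16.80° (true dip is 17.5°, so apparent ≤ true as expected).

16.80°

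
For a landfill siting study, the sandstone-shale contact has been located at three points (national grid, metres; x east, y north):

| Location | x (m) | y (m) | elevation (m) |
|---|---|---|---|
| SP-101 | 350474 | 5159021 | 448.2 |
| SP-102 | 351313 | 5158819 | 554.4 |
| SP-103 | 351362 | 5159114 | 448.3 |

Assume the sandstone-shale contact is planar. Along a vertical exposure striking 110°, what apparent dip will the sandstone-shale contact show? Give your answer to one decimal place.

Two edge vectors: SP-101→SP-102 = (839, -202, 106.2), SP-101→SP-103 = (888, 93, 0.1).
Normal n = (SP-101→SP-102) × (SP-101→SP-103) = (-9896.8, 94221.7, 257403).
So ∂z/∂x = −n_x/n_z = 0.03845 and ∂z/∂y = −n_y/n_z = −0.36605.
Unit vector along 110° is (sin 110°, cos 110°) = (0.9397, -0.3420).
Slope in that direction = a·(0.9397) + b·(-0.3420) = 0.16133.
Apparent dip = arctan|0.16133| = 9.2° (true dip is 20.2°, so apparent ≤ true as expected).

9.2°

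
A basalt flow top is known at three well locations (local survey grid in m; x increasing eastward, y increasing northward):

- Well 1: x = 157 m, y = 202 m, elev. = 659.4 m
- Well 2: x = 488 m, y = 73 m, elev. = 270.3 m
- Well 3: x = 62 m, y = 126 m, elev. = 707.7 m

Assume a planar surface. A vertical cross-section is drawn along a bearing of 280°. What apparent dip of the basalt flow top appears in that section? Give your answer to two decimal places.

Let the plane be z = a·x + b·y + c.
Well 2−Well 1: 331a − 129b = −389.1;  Well 3−Well 1: −95a − 76b = 48.3.
Solving gives a = −0.95700, b = 0.56072.
Unit vector along 280° is (sin 280°, cos 280°) = (-0.9848, 0.1736).
Slope in that direction = a·(-0.9848) + b·(0.1736) = 1.03983.
Apparent dip = arctan|1.03983| = 46.12° (true dip is 48.0°, so apparent ≤ true as expected).

46.12°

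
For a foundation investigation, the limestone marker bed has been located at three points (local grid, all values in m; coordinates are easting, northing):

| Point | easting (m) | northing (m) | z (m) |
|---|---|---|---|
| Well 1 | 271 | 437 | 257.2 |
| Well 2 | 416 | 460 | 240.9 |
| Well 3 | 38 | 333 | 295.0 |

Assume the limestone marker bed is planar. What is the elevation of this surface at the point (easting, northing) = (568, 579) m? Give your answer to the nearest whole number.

Two edge vectors: Well 1→Well 2 = (145, 23, -16.3), Well 1→Well 3 = (-233, -104, 37.8).
Normal n = (Well 1→Well 2) × (Well 1→Well 3) = (-825.8, -1683.1, -9721).
So ∂z/∂easting = −n_x/n_z = −0.08495 and ∂z/∂northing = −n_y/n_z = −0.17314.
Intercept c from Well 1: 257.2 + 23.02 + 75.66 = 355.88.
At (568, 579): z = −48.3 − 100.2 + 355.88 = 207.4 m.

207 m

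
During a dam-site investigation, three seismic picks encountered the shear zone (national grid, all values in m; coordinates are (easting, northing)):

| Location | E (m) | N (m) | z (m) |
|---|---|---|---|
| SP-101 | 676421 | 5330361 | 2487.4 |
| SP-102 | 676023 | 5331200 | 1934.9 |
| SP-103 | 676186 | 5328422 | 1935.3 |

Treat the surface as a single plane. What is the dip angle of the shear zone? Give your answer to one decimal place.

57.8°

Let the plane be z = a·E + b·N + c.
SP-102−SP-101: −398a + 839b = −552.5;  SP-103−SP-101: −235a − 1939b = −552.1.
Solving gives a = 1.58379, b = 0.09279.
Gradient magnitude |∇z| = √(a² + b²) = √(2.50838 + 0.00861) = 1.58650.
True dip = arctan(1.58650) = 57.8°, dipping toward W (azimuth ≈ 267°).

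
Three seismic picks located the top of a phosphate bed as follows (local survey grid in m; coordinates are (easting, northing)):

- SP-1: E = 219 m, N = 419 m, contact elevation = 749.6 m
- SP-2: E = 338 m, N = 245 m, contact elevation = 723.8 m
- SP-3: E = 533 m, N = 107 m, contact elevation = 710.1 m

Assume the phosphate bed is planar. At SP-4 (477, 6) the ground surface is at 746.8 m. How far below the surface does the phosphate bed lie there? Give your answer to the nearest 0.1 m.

60.1 m

Let the plane be z = a·E + b·N + c.
SP-2−SP-1: 119a − 174b = −25.8;  SP-3−SP-1: 314a − 312b = −39.5.
Solving gives a = 0.06720, b = 0.19424.
Then c = 749.6 − a·219 − b·419 = 653.50.
At (477, 6): z_contact = 32.06 + 1.17 + 653.50 = 686.72 m.
Depth below ground = 746.8 − 686.72 = 60.1 m.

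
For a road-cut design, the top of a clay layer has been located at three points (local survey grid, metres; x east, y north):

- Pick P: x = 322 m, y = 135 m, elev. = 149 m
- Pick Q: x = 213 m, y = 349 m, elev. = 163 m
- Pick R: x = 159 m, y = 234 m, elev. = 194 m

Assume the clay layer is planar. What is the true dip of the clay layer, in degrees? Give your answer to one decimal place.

19.8°

Two edge vectors: Pick P→Pick Q = (-109, 214, 14), Pick P→Pick R = (-163, 99, 45).
Normal n = (Pick P→Pick Q) × (Pick P→Pick R) = (8244, 2623, 24091).
So ∂z/∂x = −n_x/n_z = −0.34220 and ∂z/∂y = −n_y/n_z = −0.10888.
Gradient magnitude |∇z| = √(a² + b²) = √(0.11710 + 0.01185) = 0.35911.
True dip = arctan(0.35911) = 19.8°, dipping toward ENE (azimuth ≈ 072°).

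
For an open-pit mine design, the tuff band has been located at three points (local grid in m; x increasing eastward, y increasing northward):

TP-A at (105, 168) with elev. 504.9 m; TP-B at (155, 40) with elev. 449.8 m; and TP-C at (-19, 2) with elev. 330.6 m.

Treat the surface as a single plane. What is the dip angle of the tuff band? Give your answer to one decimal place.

40.1°

Two edge vectors: TP-A→TP-B = (50, -128, -55.1), TP-A→TP-C = (-124, -166, -174.3).
Normal n = (TP-A→TP-B) × (TP-A→TP-C) = (13163.8, 15547.4, -24172).
So ∂z/∂x = −n_x/n_z = 0.54459 and ∂z/∂y = −n_y/n_z = 0.64320.
Gradient magnitude |∇z| = √(a² + b²) = √(0.29658 + 0.41370) = 0.84278.
True dip = arctan(0.84278) = 40.1°, dipping toward SW (azimuth ≈ 220°).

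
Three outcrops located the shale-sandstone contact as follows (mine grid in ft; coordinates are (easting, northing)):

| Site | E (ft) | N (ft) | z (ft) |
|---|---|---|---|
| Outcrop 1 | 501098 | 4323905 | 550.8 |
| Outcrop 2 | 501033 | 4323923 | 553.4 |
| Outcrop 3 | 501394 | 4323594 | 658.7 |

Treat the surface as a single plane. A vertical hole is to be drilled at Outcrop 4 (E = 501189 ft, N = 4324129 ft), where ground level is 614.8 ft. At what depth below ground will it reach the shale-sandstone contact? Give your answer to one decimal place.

197.9 ft

Two edge vectors: Outcrop 1→Outcrop 2 = (-65, 18, 2.6), Outcrop 1→Outcrop 3 = (296, -311, 107.9).
Normal n = (Outcrop 1→Outcrop 2) × (Outcrop 1→Outcrop 3) = (2750.8, 7783.1, 14887).
So ∂z/∂E = −n_x/n_z = −0.184778666 and ∂z/∂N = −n_y/n_z = −0.522811849.
Intercept c from Outcrop 1: 550.8 + 92592.22 + 2260588.77 = 2353731.79.
At (501189, 4324129): z_contact = −92609.03 − 2260705.88 + 2353731.79 = 416.88 ft.
Depth below ground = 614.8 − 416.88 = 197.9 ft.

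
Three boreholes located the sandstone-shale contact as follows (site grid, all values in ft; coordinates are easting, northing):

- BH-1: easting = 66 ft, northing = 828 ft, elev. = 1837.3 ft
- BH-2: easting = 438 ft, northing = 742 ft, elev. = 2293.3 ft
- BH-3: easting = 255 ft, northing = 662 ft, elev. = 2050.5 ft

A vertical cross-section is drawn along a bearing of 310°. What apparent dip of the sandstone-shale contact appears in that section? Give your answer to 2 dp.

40.98°

Two edge vectors: BH-1→BH-2 = (372, -86, 456), BH-1→BH-3 = (189, -166, 213.2).
Normal n = (BH-1→BH-2) × (BH-1→BH-3) = (57360.8, 6873.6, -45498).
So ∂z/∂easting = −n_x/n_z = 1.26073 and ∂z/∂northing = −n_y/n_z = 0.15107.
Unit vector along 310° is (sin 310°, cos 310°) = (-0.7660, 0.6428).
Slope in that direction = a·(-0.7660) + b·(0.6428) = −0.86867.
Apparent dip = arctan|0.86867| = 40.98° (true dip is 51.8°, so apparent ≤ true as expected).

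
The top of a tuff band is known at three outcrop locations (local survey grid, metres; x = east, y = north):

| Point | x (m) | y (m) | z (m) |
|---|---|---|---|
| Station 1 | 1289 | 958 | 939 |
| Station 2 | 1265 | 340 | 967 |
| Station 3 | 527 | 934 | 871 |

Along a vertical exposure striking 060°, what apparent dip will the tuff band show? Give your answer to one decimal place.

Let the plane be z = a·x + b·y + c.
Station 2−Station 1: −24a − 618b = 28;  Station 3−Station 1: −762a − 24b = −68.
Solving gives a = 0.09078, b = −0.04883.
Unit vector along 060° is (sin 60°, cos 60°) = (0.8660, 0.5000).
Slope in that direction = a·(0.8660) + b·(0.5000) = 0.05420.
Apparent dip = arctan|0.05420| = 3.1° (true dip is 5.9°, so apparent ≤ true as expected).

3.1°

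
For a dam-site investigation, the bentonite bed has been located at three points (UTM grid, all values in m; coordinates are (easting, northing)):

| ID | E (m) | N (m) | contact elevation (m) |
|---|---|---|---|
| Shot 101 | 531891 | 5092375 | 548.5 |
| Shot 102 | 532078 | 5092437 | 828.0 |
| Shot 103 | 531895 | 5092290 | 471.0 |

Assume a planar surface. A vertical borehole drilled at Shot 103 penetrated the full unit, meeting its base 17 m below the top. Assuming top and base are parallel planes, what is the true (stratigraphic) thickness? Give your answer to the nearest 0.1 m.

9.3 m

Let the plane be z = a·E + b·N + c.
Shot 102−Shot 101: 187a + 62b = 279.5;  Shot 103−Shot 101: 4a − 85b = −77.5.
Solving gives a = 1.17404, b = 0.96701.
|∇z| = √(a²+b²) = 1.52101, so dip δ = arctan(1.52101) = 56.68°.
True thickness = vertical thickness × cos δ = 17 × cos 56.68° = 9.3 m.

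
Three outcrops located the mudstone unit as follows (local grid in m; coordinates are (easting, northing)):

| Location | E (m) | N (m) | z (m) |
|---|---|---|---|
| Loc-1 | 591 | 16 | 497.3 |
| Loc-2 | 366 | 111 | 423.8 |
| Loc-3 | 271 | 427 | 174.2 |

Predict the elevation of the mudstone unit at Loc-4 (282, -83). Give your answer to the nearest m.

578 m

Let the plane be z = a·E + b·N + c.
Loc-2−Loc-1: −225a + 95b = −73.5;  Loc-3−Loc-1: −320a + 411b = −323.1.
Solving gives a = −0.00783, b = −0.79223.
Then c = 497.3 − a·591 − b·16 = 514.60.
At (282, -83): z = −2.2 + 65.8 + 514.60 = 578.1 m.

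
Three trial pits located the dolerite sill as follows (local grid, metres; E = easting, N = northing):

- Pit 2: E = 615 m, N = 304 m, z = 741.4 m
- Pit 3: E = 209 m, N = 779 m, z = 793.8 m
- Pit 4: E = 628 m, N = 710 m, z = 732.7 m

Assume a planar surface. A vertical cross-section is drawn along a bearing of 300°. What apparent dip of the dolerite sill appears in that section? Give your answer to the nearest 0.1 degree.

6.9°

Two edge vectors: Pit 2→Pit 3 = (-406, 475, 52.4), Pit 2→Pit 4 = (13, 406, -8.7).
Normal n = (Pit 2→Pit 3) × (Pit 2→Pit 4) = (-25406.9, -2851, -171011).
So ∂z/∂E = −n_x/n_z = −0.14857 and ∂z/∂N = −n_y/n_z = −0.01667.
Unit vector along 300° is (sin 300°, cos 300°) = (-0.8660, 0.5000).
Slope in that direction = a·(-0.8660) + b·(0.5000) = 0.12033.
Apparent dip = arctan|0.12033| = 6.9° (true dip is 8.5°, so apparent ≤ true as expected).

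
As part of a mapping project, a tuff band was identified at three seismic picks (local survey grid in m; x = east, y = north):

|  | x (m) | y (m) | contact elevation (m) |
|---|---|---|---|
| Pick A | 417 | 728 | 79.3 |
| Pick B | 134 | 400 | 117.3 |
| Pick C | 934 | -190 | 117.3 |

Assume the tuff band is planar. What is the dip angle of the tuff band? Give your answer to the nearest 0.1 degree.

Two edge vectors: Pick A→Pick B = (-283, -328, 38), Pick A→Pick C = (517, -918, 38).
Normal n = (Pick A→Pick B) × (Pick A→Pick C) = (22420, 30400, 429370).
So ∂z/∂x = −n_x/n_z = −0.05222 and ∂z/∂y = −n_y/n_z = −0.07080.
Gradient magnitude |∇z| = √(a² + b²) = √(0.00273 + 0.00501) = 0.08797.
True dip = arctan(0.08797) = 5.0°, dipping toward NE (azimuth ≈ 036°).

5.0°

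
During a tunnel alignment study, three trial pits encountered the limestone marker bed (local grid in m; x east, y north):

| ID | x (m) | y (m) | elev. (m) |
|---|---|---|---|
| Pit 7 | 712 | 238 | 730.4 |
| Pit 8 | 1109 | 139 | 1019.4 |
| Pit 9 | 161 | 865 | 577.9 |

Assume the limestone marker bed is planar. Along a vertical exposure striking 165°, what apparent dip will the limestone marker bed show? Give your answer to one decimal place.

15.1°

Let the plane be z = a·x + b·y + c.
Pit 8−Pit 7: 397a − 99b = 289;  Pit 9−Pit 7: −551a + 627b = −152.5.
Solving gives a = 0.85458, b = 0.50778.
Unit vector along 165° is (sin 165°, cos 165°) = (0.2588, -0.9659).
Slope in that direction = a·(0.2588) + b·(-0.9659) = −0.26929.
Apparent dip = arctan|0.26929| = 15.1° (true dip is 44.8°, so apparent ≤ true as expected).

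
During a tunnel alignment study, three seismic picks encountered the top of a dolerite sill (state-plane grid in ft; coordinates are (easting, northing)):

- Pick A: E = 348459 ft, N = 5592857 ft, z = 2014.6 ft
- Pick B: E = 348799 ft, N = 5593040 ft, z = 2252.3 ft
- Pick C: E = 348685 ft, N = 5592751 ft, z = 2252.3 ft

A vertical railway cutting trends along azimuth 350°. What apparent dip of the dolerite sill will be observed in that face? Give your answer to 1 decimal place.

26.5°

Let the plane be z = a·E + b·N + c.
Pick B−Pick A: 340a + 183b = 237.7;  Pick C−Pick A: 226a − 106b = 237.7.
Solving gives a = 0.88756, b = −0.35011.
Unit vector along 350° is (sin 350°, cos 350°) = (-0.1736, 0.9848).
Slope in that direction = a·(-0.1736) + b·(0.9848) = −0.49891.
Apparent dip = arctan|0.49891| = 26.5° (true dip is 43.7°, so apparent ≤ true as expected).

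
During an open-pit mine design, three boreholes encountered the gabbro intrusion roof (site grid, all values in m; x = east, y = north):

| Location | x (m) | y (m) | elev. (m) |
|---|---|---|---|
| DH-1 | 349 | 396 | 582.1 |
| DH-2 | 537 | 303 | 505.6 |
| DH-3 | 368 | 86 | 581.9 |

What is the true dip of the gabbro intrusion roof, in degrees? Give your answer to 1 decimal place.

Let the plane be z = a·x + b·y + c.
DH-2−DH-1: 188a − 93b = −76.5;  DH-3−DH-1: 19a − 310b = −0.2.
Solving gives a = −0.41931, b = −0.02505.
Gradient magnitude |∇z| = √(a² + b²) = √(0.17582 + 0.00063) = 0.42006.
True dip = arctan(0.42006) = 22.8°, dipping toward E (azimuth ≈ 087°).

22.8°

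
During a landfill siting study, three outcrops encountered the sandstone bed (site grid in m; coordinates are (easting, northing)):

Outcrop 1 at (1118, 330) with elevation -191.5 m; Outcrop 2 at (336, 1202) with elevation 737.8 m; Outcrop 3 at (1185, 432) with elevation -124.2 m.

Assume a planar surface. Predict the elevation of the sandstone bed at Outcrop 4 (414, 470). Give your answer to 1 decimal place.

Let the plane be z = a·E + b·N + c.
Outcrop 2−Outcrop 1: −782a + 872b = 929.3;  Outcrop 3−Outcrop 1: 67a + 102b = 67.3.
Solving gives a = −0.261260, b = 0.831416.
Then c = -191.5 − a·1118 − b·330 = −173.78.
At (414, 470): z = −108.2 + 390.8 − 173.78 = 108.8 m.

108.8 m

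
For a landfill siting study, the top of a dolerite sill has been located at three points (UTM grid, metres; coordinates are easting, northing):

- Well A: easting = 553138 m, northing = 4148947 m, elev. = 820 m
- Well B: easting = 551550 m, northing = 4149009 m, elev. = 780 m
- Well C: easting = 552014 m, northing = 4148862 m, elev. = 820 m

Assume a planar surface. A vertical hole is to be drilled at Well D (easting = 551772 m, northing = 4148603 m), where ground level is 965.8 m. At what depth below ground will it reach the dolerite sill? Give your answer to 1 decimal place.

Two edge vectors: Well A→Well B = (-1588, 62, -40), Well A→Well C = (-1124, -85, 0).
Normal n = (Well A→Well B) × (Well A→Well C) = (-3400, 44960, 204668).
So ∂z/∂easting = −n_x/n_z = 0.016612270 and ∂z/∂northing = −n_y/n_z = −0.219672836.
Intercept c from Well A: 820 − 9188.88 + 911410.95 = 903042.08.
At (551772, 4148603): z_contact = 9166.19 − 911335.39 + 903042.08 = 872.88 m.
Depth below ground = 965.8 − 872.88 = 92.9 m.

92.9 m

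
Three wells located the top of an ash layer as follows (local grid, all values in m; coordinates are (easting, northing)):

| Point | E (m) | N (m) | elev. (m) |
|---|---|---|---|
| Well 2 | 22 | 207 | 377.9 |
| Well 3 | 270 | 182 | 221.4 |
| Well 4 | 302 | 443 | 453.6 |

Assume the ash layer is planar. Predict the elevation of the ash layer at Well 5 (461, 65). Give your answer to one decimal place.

7.5 m

Two edge vectors: Well 2→Well 3 = (248, -25, -156.5), Well 2→Well 4 = (280, 236, 75.7).
Normal n = (Well 2→Well 3) × (Well 2→Well 4) = (35041.5, -62593.6, 65528).
So ∂z/∂E = −n_x/n_z = −0.53476 and ∂z/∂N = −n_y/n_z = 0.95522.
Intercept c from Well 2: 377.9 + 11.76 − 197.73 = 191.93.
At (461, 65): z = −246.5 + 62.1 + 191.93 = 7.5 m.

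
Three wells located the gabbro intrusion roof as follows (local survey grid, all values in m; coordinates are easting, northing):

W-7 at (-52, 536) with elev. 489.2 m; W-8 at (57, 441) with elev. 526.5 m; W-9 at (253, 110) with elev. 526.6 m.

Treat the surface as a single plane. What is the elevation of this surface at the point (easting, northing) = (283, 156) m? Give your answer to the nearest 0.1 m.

Let the plane be z = a·easting + b·northing + c.
W-8−W-7: 109a − 95b = 37.3;  W-9−W-7: 305a − 426b = 37.4.
Solving gives a = 0.70662, b = 0.41812.
Then c = 489.2 − a·-52 − b·536 = 301.83.
At (283, 156): z = 200.0 + 65.2 + 301.83 = 567.0 m.

567.0 m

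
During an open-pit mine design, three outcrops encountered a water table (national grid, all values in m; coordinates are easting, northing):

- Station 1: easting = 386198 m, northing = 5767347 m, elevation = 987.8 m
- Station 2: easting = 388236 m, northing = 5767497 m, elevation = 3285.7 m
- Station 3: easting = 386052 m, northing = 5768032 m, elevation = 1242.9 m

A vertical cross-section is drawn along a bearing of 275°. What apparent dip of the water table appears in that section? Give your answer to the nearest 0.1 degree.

45.7°

Let the plane be z = a·easting + b·northing + c.
Station 2−Station 1: 2038a + 150b = 2297.9;  Station 3−Station 1: −146a + 685b = 255.1.
Solving gives a = 1.08313, b = 0.60326.
Unit vector along 275° is (sin 275°, cos 275°) = (-0.9962, 0.0872).
Slope in that direction = a·(-0.9962) + b·(0.0872) = −1.02643.
Apparent dip = arctan|1.02643| = 45.7° (true dip is 51.1°, so apparent ≤ true as expected).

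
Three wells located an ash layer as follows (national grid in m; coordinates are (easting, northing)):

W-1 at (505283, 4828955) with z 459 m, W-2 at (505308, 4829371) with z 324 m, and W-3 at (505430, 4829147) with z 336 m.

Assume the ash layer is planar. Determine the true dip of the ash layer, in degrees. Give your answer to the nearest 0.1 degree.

28.3°

Two edge vectors: W-1→W-2 = (25, 416, -135), W-1→W-3 = (147, 192, -123).
Normal n = (W-1→W-2) × (W-1→W-3) = (-25248, -16770, -56352).
So ∂z/∂E = −n_x/n_z = −0.44804 and ∂z/∂N = −n_y/n_z = −0.29759.
Gradient magnitude |∇z| = √(a² + b²) = √(0.20074 + 0.08856) = 0.53787.
True dip = arctan(0.53787) = 28.3°, dipping toward ENE (azimuth ≈ 056°).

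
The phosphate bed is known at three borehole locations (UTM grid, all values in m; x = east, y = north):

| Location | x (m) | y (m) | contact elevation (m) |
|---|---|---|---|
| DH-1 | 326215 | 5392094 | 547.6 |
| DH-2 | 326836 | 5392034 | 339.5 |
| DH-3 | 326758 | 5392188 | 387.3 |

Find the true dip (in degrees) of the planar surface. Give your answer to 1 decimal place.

19.5°

Let the plane be z = a·x + b·y + c.
DH-2−DH-1: 621a − 60b = −208.1;  DH-3−DH-1: 543a + 94b = −160.3.
Solving gives a = −0.32081, b = 0.14790.
Gradient magnitude |∇z| = √(a² + b²) = √(0.10292 + 0.02187) = 0.35327.
True dip = arctan(0.35327) = 19.5°, dipping toward ESE (azimuth ≈ 115°).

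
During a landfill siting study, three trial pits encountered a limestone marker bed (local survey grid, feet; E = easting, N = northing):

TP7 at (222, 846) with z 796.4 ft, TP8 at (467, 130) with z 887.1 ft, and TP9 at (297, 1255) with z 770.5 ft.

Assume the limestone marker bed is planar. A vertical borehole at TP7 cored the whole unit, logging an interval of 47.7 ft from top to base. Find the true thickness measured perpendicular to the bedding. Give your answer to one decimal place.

Let the plane be z = a·E + b·N + c.
TP8−TP7: 245a − 716b = 90.7;  TP9−TP7: 75a + 409b = −25.9.
Solving gives a = 0.12054, b = −0.08543.
|∇z| = √(a²+b²) = 0.14774, so dip δ = arctan(0.14774) = 8.40°.
True thickness = vertical thickness × cos δ = 47.7 × cos 8.40° = 47.2 ft.

47.2 ft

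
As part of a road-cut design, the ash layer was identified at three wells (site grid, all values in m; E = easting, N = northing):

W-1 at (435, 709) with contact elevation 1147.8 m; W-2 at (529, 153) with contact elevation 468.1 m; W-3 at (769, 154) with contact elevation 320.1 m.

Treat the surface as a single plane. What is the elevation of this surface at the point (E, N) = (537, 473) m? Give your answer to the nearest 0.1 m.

Let the plane be z = a·E + b·N + c.
W-2−W-1: 94a − 556b = −679.7;  W-3−W-1: 334a − 555b = −827.7.
Solving gives a = −0.62132, b = 1.11744.
Then c = 1147.8 − a·435 − b·709 = 625.81.
At (537, 473): z = −333.7 + 528.5 + 625.81 = 820.7 m.

820.7 m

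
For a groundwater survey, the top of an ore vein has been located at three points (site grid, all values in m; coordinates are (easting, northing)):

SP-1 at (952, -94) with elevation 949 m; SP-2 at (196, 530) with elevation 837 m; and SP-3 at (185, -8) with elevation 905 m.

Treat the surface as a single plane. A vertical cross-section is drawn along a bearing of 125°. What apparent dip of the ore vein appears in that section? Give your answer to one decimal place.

Let the plane be z = a·E + b·N + c.
SP-2−SP-1: −756a + 624b = −112;  SP-3−SP-1: −767a + 86b = −44.
Solving gives a = 0.04310, b = −0.12728.
Unit vector along 125° is (sin 125°, cos 125°) = (0.8192, -0.5736).
Slope in that direction = a·(0.8192) + b·(-0.5736) = 0.10830.
Apparent dip = arctan|0.10830| = 6.2° (true dip is 7.7°, so apparent ≤ true as expected).

6.2°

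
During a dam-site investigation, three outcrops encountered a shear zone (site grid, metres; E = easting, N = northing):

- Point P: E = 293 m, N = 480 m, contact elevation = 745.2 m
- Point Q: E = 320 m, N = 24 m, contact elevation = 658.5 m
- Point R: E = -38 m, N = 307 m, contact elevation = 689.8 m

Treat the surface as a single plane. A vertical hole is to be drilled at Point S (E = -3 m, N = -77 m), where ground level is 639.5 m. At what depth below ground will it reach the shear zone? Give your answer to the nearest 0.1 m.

Let the plane be z = a·E + b·N + c.
Point Q−Point P: 27a − 456b = −86.7;  Point R−Point P: −331a − 173b = −55.4.
Solving gives a = 0.06596, b = 0.19404.
Then c = 745.2 − a·293 − b·480 = 632.74.
At (-3, -77): z_contact = −0.20 − 14.94 + 632.74 = 617.60 m.
Depth below ground = 639.5 − 617.60 = 21.9 m.

21.9 m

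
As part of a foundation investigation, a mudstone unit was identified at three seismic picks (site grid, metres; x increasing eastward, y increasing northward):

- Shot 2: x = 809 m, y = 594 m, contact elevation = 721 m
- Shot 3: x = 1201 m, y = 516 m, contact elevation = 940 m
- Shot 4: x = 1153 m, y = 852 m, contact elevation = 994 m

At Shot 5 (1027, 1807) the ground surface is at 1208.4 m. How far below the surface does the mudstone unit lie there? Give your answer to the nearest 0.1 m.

Two edge vectors: Shot 2→Shot 3 = (392, -78, 219), Shot 2→Shot 4 = (344, 258, 273).
Normal n = (Shot 2→Shot 3) × (Shot 2→Shot 4) = (-77796, -31680, 127968).
So ∂z/∂x = −n_x/n_z = 0.607933 and ∂z/∂y = −n_y/n_z = 0.247562.
Intercept c from Shot 2: 721 − 491.82 − 147.05 = 82.13.
At (1027, 1807): z_contact = 624.35 + 447.34 + 82.13 = 1153.82 m.
Depth below ground = 1208.4 − 1153.82 = 54.6 m.

54.6 m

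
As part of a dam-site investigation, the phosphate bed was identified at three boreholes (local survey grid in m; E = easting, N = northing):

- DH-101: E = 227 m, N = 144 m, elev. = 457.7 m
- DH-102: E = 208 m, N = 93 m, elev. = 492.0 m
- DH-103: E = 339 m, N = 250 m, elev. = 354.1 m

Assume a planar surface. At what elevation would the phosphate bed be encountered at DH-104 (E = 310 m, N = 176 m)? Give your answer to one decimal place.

Let the plane be z = a·E + b·N + c.
DH-102−DH-101: −19a − 51b = 34.3;  DH-103−DH-101: 112a + 106b = −103.6.
Solving gives a = −0.44559, b = −0.50654.
Then c = 457.7 − a·227 − b·144 = 631.79.
At (310, 176): z = −138.1 − 89.2 + 631.79 = 404.5 m.

404.5 m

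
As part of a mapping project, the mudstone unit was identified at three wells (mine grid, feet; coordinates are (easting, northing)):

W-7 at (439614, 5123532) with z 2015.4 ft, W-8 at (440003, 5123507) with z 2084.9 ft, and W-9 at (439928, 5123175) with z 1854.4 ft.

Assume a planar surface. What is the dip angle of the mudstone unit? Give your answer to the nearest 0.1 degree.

34.3°

Let the plane be z = a·E + b·N + c.
W-8−W-7: 389a − 25b = 69.5;  W-9−W-7: 314a − 357b = −161.
Solving gives a = 0.22009, b = 0.64456.
Gradient magnitude |∇z| = √(a² + b²) = √(0.04844 + 0.41546) = 0.68110.
True dip = arctan(0.68110) = 34.3°, dipping toward SSW (azimuth ≈ 199°).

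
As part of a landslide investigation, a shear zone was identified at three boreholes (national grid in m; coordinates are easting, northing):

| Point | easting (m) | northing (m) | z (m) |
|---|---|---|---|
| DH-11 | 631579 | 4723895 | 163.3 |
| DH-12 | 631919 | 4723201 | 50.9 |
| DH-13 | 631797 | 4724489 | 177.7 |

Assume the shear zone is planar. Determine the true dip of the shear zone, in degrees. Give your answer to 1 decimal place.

Two edge vectors: DH-11→DH-12 = (340, -694, -112.4), DH-11→DH-13 = (218, 594, 14.4).
Normal n = (DH-11→DH-12) × (DH-11→DH-13) = (56772, -29399.2, 353252).
So ∂z/∂easting = −n_x/n_z = −0.16071 and ∂z/∂northing = −n_y/n_z = 0.08322.
Gradient magnitude |∇z| = √(a² + b²) = √(0.02583 + 0.00693) = 0.18098.
True dip = arctan(0.18098) = 10.3°, dipping toward ESE (azimuth ≈ 117°).

10.3°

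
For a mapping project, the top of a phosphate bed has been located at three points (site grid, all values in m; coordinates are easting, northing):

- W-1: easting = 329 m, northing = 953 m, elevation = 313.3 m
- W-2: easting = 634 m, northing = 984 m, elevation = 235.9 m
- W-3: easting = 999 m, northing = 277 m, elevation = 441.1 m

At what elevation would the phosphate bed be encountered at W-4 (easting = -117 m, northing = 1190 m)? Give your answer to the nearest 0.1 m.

313.5 m

Let the plane be z = a·easting + b·northing + c.
W-2−W-1: 305a + 31b = −77.4;  W-3−W-1: 670a − 676b = 127.8.
Solving gives a = −0.213089, b = −0.400251.
Then c = 313.3 − a·329 − b·953 = 764.85.
At (-117, 1190): z = 24.9 − 476.3 + 764.85 = 313.5 m.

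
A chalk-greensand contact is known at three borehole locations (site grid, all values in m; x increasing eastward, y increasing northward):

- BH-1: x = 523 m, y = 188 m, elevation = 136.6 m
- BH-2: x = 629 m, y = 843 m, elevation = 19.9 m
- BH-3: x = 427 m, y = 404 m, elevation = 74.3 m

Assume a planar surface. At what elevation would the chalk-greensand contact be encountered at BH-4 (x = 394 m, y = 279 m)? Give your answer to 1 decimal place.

94.2 m

Two edge vectors: BH-1→BH-2 = (106, 655, -116.7), BH-1→BH-3 = (-96, 216, -62.3).
Normal n = (BH-1→BH-2) × (BH-1→BH-3) = (-15599.3, 17807, 85776).
So ∂z/∂x = −n_x/n_z = 0.18186 and ∂z/∂y = −n_y/n_z = −0.20760.
Intercept c from BH-1: 136.6 − 95.11 + 39.03 = 80.52.
At (394, 279): z = 71.7 − 57.9 + 80.52 = 94.2 m.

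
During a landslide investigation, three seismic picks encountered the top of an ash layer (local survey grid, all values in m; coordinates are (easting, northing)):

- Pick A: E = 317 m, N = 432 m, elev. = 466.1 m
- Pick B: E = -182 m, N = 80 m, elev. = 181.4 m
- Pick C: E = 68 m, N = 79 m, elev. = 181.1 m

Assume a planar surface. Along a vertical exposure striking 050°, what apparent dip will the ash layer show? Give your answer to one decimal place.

27.5°

Two edge vectors: Pick A→Pick B = (-499, -352, -284.7), Pick A→Pick C = (-249, -353, -285).
Normal n = (Pick A→Pick B) × (Pick A→Pick C) = (-179.1, -71324.7, 88499).
So ∂z/∂E = −n_x/n_z = 0.00202 and ∂z/∂N = −n_y/n_z = 0.80594.
Unit vector along 050° is (sin 50°, cos 50°) = (0.7660, 0.6428).
Slope in that direction = a·(0.7660) + b·(0.6428) = 0.51960.
Apparent dip = arctan|0.51960| = 27.5° (true dip is 38.9°, so apparent ≤ true as expected).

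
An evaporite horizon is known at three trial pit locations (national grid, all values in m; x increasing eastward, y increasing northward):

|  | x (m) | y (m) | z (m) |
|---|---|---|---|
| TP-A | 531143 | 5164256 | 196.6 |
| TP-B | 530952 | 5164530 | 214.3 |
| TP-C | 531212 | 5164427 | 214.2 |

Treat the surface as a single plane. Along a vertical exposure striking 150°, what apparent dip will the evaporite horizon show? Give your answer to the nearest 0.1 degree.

3.4°

Let the plane be z = a·x + b·y + c.
TP-B−TP-A: −191a + 274b = 17.7;  TP-C−TP-A: 69a + 171b = 17.6.
Solving gives a = 0.03482, b = 0.08887.
Unit vector along 150° is (sin 150°, cos 150°) = (0.5000, -0.8660).
Slope in that direction = a·(0.5000) + b·(-0.8660) = −0.05955.
Apparent dip = arctan|0.05955| = 3.4° (true dip is 5.5°, so apparent ≤ true as expected).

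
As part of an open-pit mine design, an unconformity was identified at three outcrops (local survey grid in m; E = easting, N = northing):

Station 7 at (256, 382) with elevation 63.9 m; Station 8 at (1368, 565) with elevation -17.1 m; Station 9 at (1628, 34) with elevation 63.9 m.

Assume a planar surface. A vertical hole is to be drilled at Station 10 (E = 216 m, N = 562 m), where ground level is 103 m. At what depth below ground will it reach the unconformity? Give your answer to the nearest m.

Two edge vectors: Station 7→Station 8 = (1112, 183, -81), Station 7→Station 9 = (1372, -348, 0).
Normal n = (Station 7→Station 8) × (Station 7→Station 9) = (-28188, -111132, -638052).
So ∂z/∂E = −n_x/n_z = −0.04418 and ∂z/∂N = −n_y/n_z = −0.17417.
Intercept c from Station 7: 63.9 + 11.31 + 66.53 = 141.74.
At (216, 562): z_contact = −9.5 − 97.9 + 141.74 = 34.3 m.
Depth below ground = 103 − 34.3 = 69 m.

69 m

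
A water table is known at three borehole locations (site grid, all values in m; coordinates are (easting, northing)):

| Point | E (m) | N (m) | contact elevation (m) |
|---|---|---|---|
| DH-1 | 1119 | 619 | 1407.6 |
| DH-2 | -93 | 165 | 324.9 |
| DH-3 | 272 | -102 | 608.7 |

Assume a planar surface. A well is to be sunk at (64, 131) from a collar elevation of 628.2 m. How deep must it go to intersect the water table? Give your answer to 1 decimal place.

Let the plane be z = a·E + b·N + c.
DH-2−DH-1: −1212a − 454b = −1082.7;  DH-3−DH-1: −847a − 721b = −798.9.
Solving gives a = 0.854106, b = 0.104677.
Then c = 1407.6 − a·1119 − b·619 = 387.06.
At (64, 131): z_contact = 54.66 + 13.71 + 387.06 = 455.44 m.
Depth below ground = 628.2 − 455.44 = 172.8 m.

172.8 m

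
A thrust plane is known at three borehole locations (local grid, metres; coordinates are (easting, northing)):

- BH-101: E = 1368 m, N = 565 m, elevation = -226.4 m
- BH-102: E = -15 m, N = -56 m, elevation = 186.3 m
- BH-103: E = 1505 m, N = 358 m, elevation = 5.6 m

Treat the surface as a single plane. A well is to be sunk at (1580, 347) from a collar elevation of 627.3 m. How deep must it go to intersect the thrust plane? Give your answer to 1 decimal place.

Two edge vectors: BH-101→BH-102 = (-1383, -621, 412.7), BH-101→BH-103 = (137, -207, 232).
Normal n = (BH-101→BH-102) × (BH-101→BH-103) = (-58643.1, 377395.9, 371358).
So ∂z/∂E = −n_x/n_z = 0.157915 and ∂z/∂N = −n_y/n_z = −1.016259.
Intercept c from BH-101: -226.4 − 216.03 + 574.19 = 131.76.
At (1580, 347): z_contact = 249.51 − 352.64 + 131.76 = 28.62 m.
Depth below ground = 627.3 − 28.62 = 598.7 m.

598.7 m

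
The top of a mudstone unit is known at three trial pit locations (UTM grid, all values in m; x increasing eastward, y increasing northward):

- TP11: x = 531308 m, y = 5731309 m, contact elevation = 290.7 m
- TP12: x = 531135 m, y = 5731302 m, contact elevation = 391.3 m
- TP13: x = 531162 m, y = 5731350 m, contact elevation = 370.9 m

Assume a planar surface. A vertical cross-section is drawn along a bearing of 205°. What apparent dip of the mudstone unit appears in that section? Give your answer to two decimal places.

18.51°

Let the plane be z = a·x + b·y + c.
TP12−TP11: −173a − 7b = 100.6;  TP13−TP11: −146a + 41b = 80.2.
Solving gives a = −0.57745, b = −0.10018.
Unit vector along 205° is (sin 205°, cos 205°) = (-0.4226, -0.9063).
Slope in that direction = a·(-0.4226) + b·(-0.9063) = 0.33484.
Apparent dip = arctan|0.33484| = 18.51° (true dip is 30.4°, so apparent ≤ true as expected).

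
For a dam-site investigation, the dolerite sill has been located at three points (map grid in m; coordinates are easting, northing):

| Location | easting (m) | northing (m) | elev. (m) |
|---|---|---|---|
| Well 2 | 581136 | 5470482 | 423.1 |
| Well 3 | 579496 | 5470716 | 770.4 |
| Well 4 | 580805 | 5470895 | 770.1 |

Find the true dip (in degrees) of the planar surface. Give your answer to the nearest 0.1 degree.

37.4°

Two edge vectors: Well 2→Well 3 = (-1640, 234, 347.3), Well 2→Well 4 = (-331, 413, 347).
Normal n = (Well 2→Well 3) × (Well 2→Well 4) = (-62236.9, 454123.7, -599866).
So ∂z/∂easting = −n_x/n_z = −0.10375 and ∂z/∂northing = −n_y/n_z = 0.75704.
Gradient magnitude |∇z| = √(a² + b²) = √(0.01076 + 0.57311) = 0.76412.
True dip = arctan(0.76412) = 37.4°, dipping toward S (azimuth ≈ 172°).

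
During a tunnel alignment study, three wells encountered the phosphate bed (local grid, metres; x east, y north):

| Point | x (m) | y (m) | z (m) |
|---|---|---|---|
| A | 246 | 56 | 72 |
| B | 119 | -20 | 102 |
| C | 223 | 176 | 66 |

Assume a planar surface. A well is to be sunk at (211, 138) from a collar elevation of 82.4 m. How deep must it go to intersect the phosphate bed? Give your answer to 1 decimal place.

Two edge vectors: A→B = (-127, -76, 30), A→C = (-23, 120, -6).
Normal n = (A→B) × (A→C) = (-3144, -1452, -16988).
So ∂z/∂x = −n_x/n_z = −0.18507 and ∂z/∂y = −n_y/n_z = −0.08547.
Intercept c from A: 72 + 45.53 + 4.79 = 122.31.
At (211, 138): z_contact = −39.05 − 11.80 + 122.31 = 71.47 m.
Depth below ground = 82.4 − 71.47 = 10.9 m.

10.9 m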